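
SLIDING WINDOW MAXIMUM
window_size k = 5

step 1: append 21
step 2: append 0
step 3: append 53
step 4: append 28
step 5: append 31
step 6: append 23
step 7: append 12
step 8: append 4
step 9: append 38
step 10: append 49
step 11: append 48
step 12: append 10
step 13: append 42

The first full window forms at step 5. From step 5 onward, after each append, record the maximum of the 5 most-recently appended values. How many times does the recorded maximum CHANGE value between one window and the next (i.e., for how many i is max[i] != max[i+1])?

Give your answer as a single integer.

Answer: 3

Derivation:
step 1: append 21 -> window=[21] (not full yet)
step 2: append 0 -> window=[21, 0] (not full yet)
step 3: append 53 -> window=[21, 0, 53] (not full yet)
step 4: append 28 -> window=[21, 0, 53, 28] (not full yet)
step 5: append 31 -> window=[21, 0, 53, 28, 31] -> max=53
step 6: append 23 -> window=[0, 53, 28, 31, 23] -> max=53
step 7: append 12 -> window=[53, 28, 31, 23, 12] -> max=53
step 8: append 4 -> window=[28, 31, 23, 12, 4] -> max=31
step 9: append 38 -> window=[31, 23, 12, 4, 38] -> max=38
step 10: append 49 -> window=[23, 12, 4, 38, 49] -> max=49
step 11: append 48 -> window=[12, 4, 38, 49, 48] -> max=49
step 12: append 10 -> window=[4, 38, 49, 48, 10] -> max=49
step 13: append 42 -> window=[38, 49, 48, 10, 42] -> max=49
Recorded maximums: 53 53 53 31 38 49 49 49 49
Changes between consecutive maximums: 3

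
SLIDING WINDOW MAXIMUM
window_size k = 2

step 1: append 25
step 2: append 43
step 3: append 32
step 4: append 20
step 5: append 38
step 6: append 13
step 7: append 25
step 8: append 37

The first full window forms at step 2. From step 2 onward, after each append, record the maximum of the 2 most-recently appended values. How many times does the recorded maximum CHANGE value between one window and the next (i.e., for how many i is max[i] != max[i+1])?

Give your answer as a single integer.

step 1: append 25 -> window=[25] (not full yet)
step 2: append 43 -> window=[25, 43] -> max=43
step 3: append 32 -> window=[43, 32] -> max=43
step 4: append 20 -> window=[32, 20] -> max=32
step 5: append 38 -> window=[20, 38] -> max=38
step 6: append 13 -> window=[38, 13] -> max=38
step 7: append 25 -> window=[13, 25] -> max=25
step 8: append 37 -> window=[25, 37] -> max=37
Recorded maximums: 43 43 32 38 38 25 37
Changes between consecutive maximums: 4

Answer: 4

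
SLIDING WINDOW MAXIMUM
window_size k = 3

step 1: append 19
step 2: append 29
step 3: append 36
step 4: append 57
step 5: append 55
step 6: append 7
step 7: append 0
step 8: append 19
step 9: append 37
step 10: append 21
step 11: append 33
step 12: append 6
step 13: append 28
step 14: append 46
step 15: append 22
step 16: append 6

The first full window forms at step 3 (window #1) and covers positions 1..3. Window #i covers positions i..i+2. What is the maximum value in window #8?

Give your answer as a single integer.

step 1: append 19 -> window=[19] (not full yet)
step 2: append 29 -> window=[19, 29] (not full yet)
step 3: append 36 -> window=[19, 29, 36] -> max=36
step 4: append 57 -> window=[29, 36, 57] -> max=57
step 5: append 55 -> window=[36, 57, 55] -> max=57
step 6: append 7 -> window=[57, 55, 7] -> max=57
step 7: append 0 -> window=[55, 7, 0] -> max=55
step 8: append 19 -> window=[7, 0, 19] -> max=19
step 9: append 37 -> window=[0, 19, 37] -> max=37
step 10: append 21 -> window=[19, 37, 21] -> max=37
Window #8 max = 37

Answer: 37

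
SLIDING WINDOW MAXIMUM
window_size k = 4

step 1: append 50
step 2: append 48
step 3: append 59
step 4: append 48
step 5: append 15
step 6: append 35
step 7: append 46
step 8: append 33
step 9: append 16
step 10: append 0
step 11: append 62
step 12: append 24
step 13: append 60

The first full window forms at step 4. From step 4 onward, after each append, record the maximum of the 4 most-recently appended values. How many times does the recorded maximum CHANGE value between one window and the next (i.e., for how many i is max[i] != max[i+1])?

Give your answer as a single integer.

step 1: append 50 -> window=[50] (not full yet)
step 2: append 48 -> window=[50, 48] (not full yet)
step 3: append 59 -> window=[50, 48, 59] (not full yet)
step 4: append 48 -> window=[50, 48, 59, 48] -> max=59
step 5: append 15 -> window=[48, 59, 48, 15] -> max=59
step 6: append 35 -> window=[59, 48, 15, 35] -> max=59
step 7: append 46 -> window=[48, 15, 35, 46] -> max=48
step 8: append 33 -> window=[15, 35, 46, 33] -> max=46
step 9: append 16 -> window=[35, 46, 33, 16] -> max=46
step 10: append 0 -> window=[46, 33, 16, 0] -> max=46
step 11: append 62 -> window=[33, 16, 0, 62] -> max=62
step 12: append 24 -> window=[16, 0, 62, 24] -> max=62
step 13: append 60 -> window=[0, 62, 24, 60] -> max=62
Recorded maximums: 59 59 59 48 46 46 46 62 62 62
Changes between consecutive maximums: 3

Answer: 3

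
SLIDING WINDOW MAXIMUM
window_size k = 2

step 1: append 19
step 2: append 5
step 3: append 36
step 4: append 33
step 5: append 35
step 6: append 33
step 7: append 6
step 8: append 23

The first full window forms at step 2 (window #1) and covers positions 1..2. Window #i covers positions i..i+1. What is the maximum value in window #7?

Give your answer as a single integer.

step 1: append 19 -> window=[19] (not full yet)
step 2: append 5 -> window=[19, 5] -> max=19
step 3: append 36 -> window=[5, 36] -> max=36
step 4: append 33 -> window=[36, 33] -> max=36
step 5: append 35 -> window=[33, 35] -> max=35
step 6: append 33 -> window=[35, 33] -> max=35
step 7: append 6 -> window=[33, 6] -> max=33
step 8: append 23 -> window=[6, 23] -> max=23
Window #7 max = 23

Answer: 23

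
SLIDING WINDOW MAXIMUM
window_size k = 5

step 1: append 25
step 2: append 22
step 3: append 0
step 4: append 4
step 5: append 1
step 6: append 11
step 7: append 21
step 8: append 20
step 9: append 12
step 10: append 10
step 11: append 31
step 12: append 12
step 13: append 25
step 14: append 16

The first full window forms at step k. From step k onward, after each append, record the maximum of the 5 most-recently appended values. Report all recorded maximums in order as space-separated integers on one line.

step 1: append 25 -> window=[25] (not full yet)
step 2: append 22 -> window=[25, 22] (not full yet)
step 3: append 0 -> window=[25, 22, 0] (not full yet)
step 4: append 4 -> window=[25, 22, 0, 4] (not full yet)
step 5: append 1 -> window=[25, 22, 0, 4, 1] -> max=25
step 6: append 11 -> window=[22, 0, 4, 1, 11] -> max=22
step 7: append 21 -> window=[0, 4, 1, 11, 21] -> max=21
step 8: append 20 -> window=[4, 1, 11, 21, 20] -> max=21
step 9: append 12 -> window=[1, 11, 21, 20, 12] -> max=21
step 10: append 10 -> window=[11, 21, 20, 12, 10] -> max=21
step 11: append 31 -> window=[21, 20, 12, 10, 31] -> max=31
step 12: append 12 -> window=[20, 12, 10, 31, 12] -> max=31
step 13: append 25 -> window=[12, 10, 31, 12, 25] -> max=31
step 14: append 16 -> window=[10, 31, 12, 25, 16] -> max=31

Answer: 25 22 21 21 21 21 31 31 31 31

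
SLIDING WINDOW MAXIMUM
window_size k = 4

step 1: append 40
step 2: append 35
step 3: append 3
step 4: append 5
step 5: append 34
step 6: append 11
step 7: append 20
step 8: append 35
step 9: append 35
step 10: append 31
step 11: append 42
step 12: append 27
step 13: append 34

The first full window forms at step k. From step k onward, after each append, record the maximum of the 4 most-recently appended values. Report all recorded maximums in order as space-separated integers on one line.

Answer: 40 35 34 34 35 35 35 42 42 42

Derivation:
step 1: append 40 -> window=[40] (not full yet)
step 2: append 35 -> window=[40, 35] (not full yet)
step 3: append 3 -> window=[40, 35, 3] (not full yet)
step 4: append 5 -> window=[40, 35, 3, 5] -> max=40
step 5: append 34 -> window=[35, 3, 5, 34] -> max=35
step 6: append 11 -> window=[3, 5, 34, 11] -> max=34
step 7: append 20 -> window=[5, 34, 11, 20] -> max=34
step 8: append 35 -> window=[34, 11, 20, 35] -> max=35
step 9: append 35 -> window=[11, 20, 35, 35] -> max=35
step 10: append 31 -> window=[20, 35, 35, 31] -> max=35
step 11: append 42 -> window=[35, 35, 31, 42] -> max=42
step 12: append 27 -> window=[35, 31, 42, 27] -> max=42
step 13: append 34 -> window=[31, 42, 27, 34] -> max=42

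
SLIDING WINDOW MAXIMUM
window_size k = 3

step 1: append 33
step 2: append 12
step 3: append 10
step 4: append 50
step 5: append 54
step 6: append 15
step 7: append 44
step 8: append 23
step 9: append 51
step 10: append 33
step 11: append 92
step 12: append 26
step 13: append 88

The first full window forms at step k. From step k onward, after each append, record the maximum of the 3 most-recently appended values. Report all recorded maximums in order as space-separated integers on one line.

step 1: append 33 -> window=[33] (not full yet)
step 2: append 12 -> window=[33, 12] (not full yet)
step 3: append 10 -> window=[33, 12, 10] -> max=33
step 4: append 50 -> window=[12, 10, 50] -> max=50
step 5: append 54 -> window=[10, 50, 54] -> max=54
step 6: append 15 -> window=[50, 54, 15] -> max=54
step 7: append 44 -> window=[54, 15, 44] -> max=54
step 8: append 23 -> window=[15, 44, 23] -> max=44
step 9: append 51 -> window=[44, 23, 51] -> max=51
step 10: append 33 -> window=[23, 51, 33] -> max=51
step 11: append 92 -> window=[51, 33, 92] -> max=92
step 12: append 26 -> window=[33, 92, 26] -> max=92
step 13: append 88 -> window=[92, 26, 88] -> max=92

Answer: 33 50 54 54 54 44 51 51 92 92 92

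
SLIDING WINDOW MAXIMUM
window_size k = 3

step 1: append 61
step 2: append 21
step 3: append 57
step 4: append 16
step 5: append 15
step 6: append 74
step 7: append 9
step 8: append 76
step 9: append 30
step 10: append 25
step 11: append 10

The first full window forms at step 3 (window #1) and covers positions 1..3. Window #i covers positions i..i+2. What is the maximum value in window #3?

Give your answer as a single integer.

Answer: 57

Derivation:
step 1: append 61 -> window=[61] (not full yet)
step 2: append 21 -> window=[61, 21] (not full yet)
step 3: append 57 -> window=[61, 21, 57] -> max=61
step 4: append 16 -> window=[21, 57, 16] -> max=57
step 5: append 15 -> window=[57, 16, 15] -> max=57
Window #3 max = 57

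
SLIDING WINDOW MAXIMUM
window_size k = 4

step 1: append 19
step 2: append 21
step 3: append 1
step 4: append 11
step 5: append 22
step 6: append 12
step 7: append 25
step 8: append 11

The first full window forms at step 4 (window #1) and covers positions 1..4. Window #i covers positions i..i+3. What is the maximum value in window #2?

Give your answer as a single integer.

step 1: append 19 -> window=[19] (not full yet)
step 2: append 21 -> window=[19, 21] (not full yet)
step 3: append 1 -> window=[19, 21, 1] (not full yet)
step 4: append 11 -> window=[19, 21, 1, 11] -> max=21
step 5: append 22 -> window=[21, 1, 11, 22] -> max=22
Window #2 max = 22

Answer: 22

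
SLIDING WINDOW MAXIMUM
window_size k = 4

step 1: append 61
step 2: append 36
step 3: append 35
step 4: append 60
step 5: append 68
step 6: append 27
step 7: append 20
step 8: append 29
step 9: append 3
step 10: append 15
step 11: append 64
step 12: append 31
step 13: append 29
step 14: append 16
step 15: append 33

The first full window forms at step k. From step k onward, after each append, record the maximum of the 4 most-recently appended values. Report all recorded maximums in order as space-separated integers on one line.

Answer: 61 68 68 68 68 29 29 64 64 64 64 33

Derivation:
step 1: append 61 -> window=[61] (not full yet)
step 2: append 36 -> window=[61, 36] (not full yet)
step 3: append 35 -> window=[61, 36, 35] (not full yet)
step 4: append 60 -> window=[61, 36, 35, 60] -> max=61
step 5: append 68 -> window=[36, 35, 60, 68] -> max=68
step 6: append 27 -> window=[35, 60, 68, 27] -> max=68
step 7: append 20 -> window=[60, 68, 27, 20] -> max=68
step 8: append 29 -> window=[68, 27, 20, 29] -> max=68
step 9: append 3 -> window=[27, 20, 29, 3] -> max=29
step 10: append 15 -> window=[20, 29, 3, 15] -> max=29
step 11: append 64 -> window=[29, 3, 15, 64] -> max=64
step 12: append 31 -> window=[3, 15, 64, 31] -> max=64
step 13: append 29 -> window=[15, 64, 31, 29] -> max=64
step 14: append 16 -> window=[64, 31, 29, 16] -> max=64
step 15: append 33 -> window=[31, 29, 16, 33] -> max=33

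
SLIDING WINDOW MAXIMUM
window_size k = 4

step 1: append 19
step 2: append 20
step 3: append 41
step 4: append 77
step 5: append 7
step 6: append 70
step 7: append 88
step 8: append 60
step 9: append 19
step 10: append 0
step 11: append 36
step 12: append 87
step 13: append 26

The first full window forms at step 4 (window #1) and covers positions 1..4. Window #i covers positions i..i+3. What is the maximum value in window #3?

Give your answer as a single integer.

step 1: append 19 -> window=[19] (not full yet)
step 2: append 20 -> window=[19, 20] (not full yet)
step 3: append 41 -> window=[19, 20, 41] (not full yet)
step 4: append 77 -> window=[19, 20, 41, 77] -> max=77
step 5: append 7 -> window=[20, 41, 77, 7] -> max=77
step 6: append 70 -> window=[41, 77, 7, 70] -> max=77
Window #3 max = 77

Answer: 77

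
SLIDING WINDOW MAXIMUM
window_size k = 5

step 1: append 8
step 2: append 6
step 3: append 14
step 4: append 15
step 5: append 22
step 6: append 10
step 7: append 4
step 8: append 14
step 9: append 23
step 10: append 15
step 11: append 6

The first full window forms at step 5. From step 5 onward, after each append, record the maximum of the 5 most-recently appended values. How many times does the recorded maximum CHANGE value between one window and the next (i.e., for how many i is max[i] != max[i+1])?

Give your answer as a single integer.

Answer: 1

Derivation:
step 1: append 8 -> window=[8] (not full yet)
step 2: append 6 -> window=[8, 6] (not full yet)
step 3: append 14 -> window=[8, 6, 14] (not full yet)
step 4: append 15 -> window=[8, 6, 14, 15] (not full yet)
step 5: append 22 -> window=[8, 6, 14, 15, 22] -> max=22
step 6: append 10 -> window=[6, 14, 15, 22, 10] -> max=22
step 7: append 4 -> window=[14, 15, 22, 10, 4] -> max=22
step 8: append 14 -> window=[15, 22, 10, 4, 14] -> max=22
step 9: append 23 -> window=[22, 10, 4, 14, 23] -> max=23
step 10: append 15 -> window=[10, 4, 14, 23, 15] -> max=23
step 11: append 6 -> window=[4, 14, 23, 15, 6] -> max=23
Recorded maximums: 22 22 22 22 23 23 23
Changes between consecutive maximums: 1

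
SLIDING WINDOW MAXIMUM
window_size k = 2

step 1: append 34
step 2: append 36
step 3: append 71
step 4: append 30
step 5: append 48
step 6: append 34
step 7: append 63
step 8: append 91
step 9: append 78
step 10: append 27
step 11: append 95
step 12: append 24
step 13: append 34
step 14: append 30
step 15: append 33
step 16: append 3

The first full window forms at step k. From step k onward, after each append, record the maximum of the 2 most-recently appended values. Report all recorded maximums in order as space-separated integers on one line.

Answer: 36 71 71 48 48 63 91 91 78 95 95 34 34 33 33

Derivation:
step 1: append 34 -> window=[34] (not full yet)
step 2: append 36 -> window=[34, 36] -> max=36
step 3: append 71 -> window=[36, 71] -> max=71
step 4: append 30 -> window=[71, 30] -> max=71
step 5: append 48 -> window=[30, 48] -> max=48
step 6: append 34 -> window=[48, 34] -> max=48
step 7: append 63 -> window=[34, 63] -> max=63
step 8: append 91 -> window=[63, 91] -> max=91
step 9: append 78 -> window=[91, 78] -> max=91
step 10: append 27 -> window=[78, 27] -> max=78
step 11: append 95 -> window=[27, 95] -> max=95
step 12: append 24 -> window=[95, 24] -> max=95
step 13: append 34 -> window=[24, 34] -> max=34
step 14: append 30 -> window=[34, 30] -> max=34
step 15: append 33 -> window=[30, 33] -> max=33
step 16: append 3 -> window=[33, 3] -> max=33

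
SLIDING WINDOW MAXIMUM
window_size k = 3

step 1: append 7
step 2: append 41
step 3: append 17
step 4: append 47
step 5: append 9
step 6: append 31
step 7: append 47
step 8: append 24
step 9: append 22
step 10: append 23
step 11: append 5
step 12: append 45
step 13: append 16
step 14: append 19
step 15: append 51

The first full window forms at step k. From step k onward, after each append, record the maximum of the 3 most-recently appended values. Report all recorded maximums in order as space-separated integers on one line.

Answer: 41 47 47 47 47 47 47 24 23 45 45 45 51

Derivation:
step 1: append 7 -> window=[7] (not full yet)
step 2: append 41 -> window=[7, 41] (not full yet)
step 3: append 17 -> window=[7, 41, 17] -> max=41
step 4: append 47 -> window=[41, 17, 47] -> max=47
step 5: append 9 -> window=[17, 47, 9] -> max=47
step 6: append 31 -> window=[47, 9, 31] -> max=47
step 7: append 47 -> window=[9, 31, 47] -> max=47
step 8: append 24 -> window=[31, 47, 24] -> max=47
step 9: append 22 -> window=[47, 24, 22] -> max=47
step 10: append 23 -> window=[24, 22, 23] -> max=24
step 11: append 5 -> window=[22, 23, 5] -> max=23
step 12: append 45 -> window=[23, 5, 45] -> max=45
step 13: append 16 -> window=[5, 45, 16] -> max=45
step 14: append 19 -> window=[45, 16, 19] -> max=45
step 15: append 51 -> window=[16, 19, 51] -> max=51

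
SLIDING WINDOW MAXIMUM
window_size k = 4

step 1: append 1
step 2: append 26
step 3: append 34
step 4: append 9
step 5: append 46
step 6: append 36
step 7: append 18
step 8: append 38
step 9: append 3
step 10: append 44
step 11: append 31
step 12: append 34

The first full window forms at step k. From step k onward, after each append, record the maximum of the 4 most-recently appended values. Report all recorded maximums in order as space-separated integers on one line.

step 1: append 1 -> window=[1] (not full yet)
step 2: append 26 -> window=[1, 26] (not full yet)
step 3: append 34 -> window=[1, 26, 34] (not full yet)
step 4: append 9 -> window=[1, 26, 34, 9] -> max=34
step 5: append 46 -> window=[26, 34, 9, 46] -> max=46
step 6: append 36 -> window=[34, 9, 46, 36] -> max=46
step 7: append 18 -> window=[9, 46, 36, 18] -> max=46
step 8: append 38 -> window=[46, 36, 18, 38] -> max=46
step 9: append 3 -> window=[36, 18, 38, 3] -> max=38
step 10: append 44 -> window=[18, 38, 3, 44] -> max=44
step 11: append 31 -> window=[38, 3, 44, 31] -> max=44
step 12: append 34 -> window=[3, 44, 31, 34] -> max=44

Answer: 34 46 46 46 46 38 44 44 44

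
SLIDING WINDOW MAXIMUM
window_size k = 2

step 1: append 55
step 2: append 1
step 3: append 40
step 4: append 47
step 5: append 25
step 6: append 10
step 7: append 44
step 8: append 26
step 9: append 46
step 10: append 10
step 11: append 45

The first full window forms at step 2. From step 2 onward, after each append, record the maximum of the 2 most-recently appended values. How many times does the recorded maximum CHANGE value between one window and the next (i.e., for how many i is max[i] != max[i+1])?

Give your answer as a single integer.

Answer: 6

Derivation:
step 1: append 55 -> window=[55] (not full yet)
step 2: append 1 -> window=[55, 1] -> max=55
step 3: append 40 -> window=[1, 40] -> max=40
step 4: append 47 -> window=[40, 47] -> max=47
step 5: append 25 -> window=[47, 25] -> max=47
step 6: append 10 -> window=[25, 10] -> max=25
step 7: append 44 -> window=[10, 44] -> max=44
step 8: append 26 -> window=[44, 26] -> max=44
step 9: append 46 -> window=[26, 46] -> max=46
step 10: append 10 -> window=[46, 10] -> max=46
step 11: append 45 -> window=[10, 45] -> max=45
Recorded maximums: 55 40 47 47 25 44 44 46 46 45
Changes between consecutive maximums: 6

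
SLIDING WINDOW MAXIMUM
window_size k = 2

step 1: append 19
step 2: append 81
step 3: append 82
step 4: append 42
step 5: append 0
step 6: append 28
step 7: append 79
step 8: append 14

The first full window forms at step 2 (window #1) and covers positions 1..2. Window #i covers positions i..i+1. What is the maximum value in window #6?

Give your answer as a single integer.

Answer: 79

Derivation:
step 1: append 19 -> window=[19] (not full yet)
step 2: append 81 -> window=[19, 81] -> max=81
step 3: append 82 -> window=[81, 82] -> max=82
step 4: append 42 -> window=[82, 42] -> max=82
step 5: append 0 -> window=[42, 0] -> max=42
step 6: append 28 -> window=[0, 28] -> max=28
step 7: append 79 -> window=[28, 79] -> max=79
Window #6 max = 79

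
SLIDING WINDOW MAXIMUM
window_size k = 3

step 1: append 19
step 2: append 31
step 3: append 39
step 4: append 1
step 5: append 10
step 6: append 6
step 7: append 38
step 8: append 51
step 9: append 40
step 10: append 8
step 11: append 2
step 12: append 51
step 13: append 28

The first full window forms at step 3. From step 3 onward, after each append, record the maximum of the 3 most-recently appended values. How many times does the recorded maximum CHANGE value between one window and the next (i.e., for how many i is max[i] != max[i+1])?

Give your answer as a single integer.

Answer: 5

Derivation:
step 1: append 19 -> window=[19] (not full yet)
step 2: append 31 -> window=[19, 31] (not full yet)
step 3: append 39 -> window=[19, 31, 39] -> max=39
step 4: append 1 -> window=[31, 39, 1] -> max=39
step 5: append 10 -> window=[39, 1, 10] -> max=39
step 6: append 6 -> window=[1, 10, 6] -> max=10
step 7: append 38 -> window=[10, 6, 38] -> max=38
step 8: append 51 -> window=[6, 38, 51] -> max=51
step 9: append 40 -> window=[38, 51, 40] -> max=51
step 10: append 8 -> window=[51, 40, 8] -> max=51
step 11: append 2 -> window=[40, 8, 2] -> max=40
step 12: append 51 -> window=[8, 2, 51] -> max=51
step 13: append 28 -> window=[2, 51, 28] -> max=51
Recorded maximums: 39 39 39 10 38 51 51 51 40 51 51
Changes between consecutive maximums: 5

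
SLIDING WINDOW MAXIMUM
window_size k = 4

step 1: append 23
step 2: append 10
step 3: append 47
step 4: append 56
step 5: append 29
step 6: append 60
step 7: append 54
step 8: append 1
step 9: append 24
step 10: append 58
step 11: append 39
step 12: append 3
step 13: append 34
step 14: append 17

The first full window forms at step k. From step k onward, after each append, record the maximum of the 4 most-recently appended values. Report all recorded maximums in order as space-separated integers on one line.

step 1: append 23 -> window=[23] (not full yet)
step 2: append 10 -> window=[23, 10] (not full yet)
step 3: append 47 -> window=[23, 10, 47] (not full yet)
step 4: append 56 -> window=[23, 10, 47, 56] -> max=56
step 5: append 29 -> window=[10, 47, 56, 29] -> max=56
step 6: append 60 -> window=[47, 56, 29, 60] -> max=60
step 7: append 54 -> window=[56, 29, 60, 54] -> max=60
step 8: append 1 -> window=[29, 60, 54, 1] -> max=60
step 9: append 24 -> window=[60, 54, 1, 24] -> max=60
step 10: append 58 -> window=[54, 1, 24, 58] -> max=58
step 11: append 39 -> window=[1, 24, 58, 39] -> max=58
step 12: append 3 -> window=[24, 58, 39, 3] -> max=58
step 13: append 34 -> window=[58, 39, 3, 34] -> max=58
step 14: append 17 -> window=[39, 3, 34, 17] -> max=39

Answer: 56 56 60 60 60 60 58 58 58 58 39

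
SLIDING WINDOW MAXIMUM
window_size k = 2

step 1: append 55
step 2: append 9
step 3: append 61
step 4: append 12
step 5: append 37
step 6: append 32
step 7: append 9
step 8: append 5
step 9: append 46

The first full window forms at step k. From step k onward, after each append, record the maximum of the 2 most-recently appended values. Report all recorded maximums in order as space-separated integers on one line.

step 1: append 55 -> window=[55] (not full yet)
step 2: append 9 -> window=[55, 9] -> max=55
step 3: append 61 -> window=[9, 61] -> max=61
step 4: append 12 -> window=[61, 12] -> max=61
step 5: append 37 -> window=[12, 37] -> max=37
step 6: append 32 -> window=[37, 32] -> max=37
step 7: append 9 -> window=[32, 9] -> max=32
step 8: append 5 -> window=[9, 5] -> max=9
step 9: append 46 -> window=[5, 46] -> max=46

Answer: 55 61 61 37 37 32 9 46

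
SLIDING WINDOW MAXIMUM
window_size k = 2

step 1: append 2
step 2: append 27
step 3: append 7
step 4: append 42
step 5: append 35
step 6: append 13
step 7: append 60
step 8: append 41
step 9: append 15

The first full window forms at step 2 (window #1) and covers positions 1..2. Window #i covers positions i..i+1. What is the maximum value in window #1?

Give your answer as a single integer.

Answer: 27

Derivation:
step 1: append 2 -> window=[2] (not full yet)
step 2: append 27 -> window=[2, 27] -> max=27
Window #1 max = 27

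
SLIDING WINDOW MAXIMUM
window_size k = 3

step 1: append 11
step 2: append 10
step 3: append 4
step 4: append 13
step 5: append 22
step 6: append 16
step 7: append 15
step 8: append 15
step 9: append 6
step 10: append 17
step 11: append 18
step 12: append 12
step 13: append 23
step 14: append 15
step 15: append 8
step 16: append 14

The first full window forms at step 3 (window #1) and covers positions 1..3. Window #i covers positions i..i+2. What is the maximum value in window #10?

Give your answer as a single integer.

step 1: append 11 -> window=[11] (not full yet)
step 2: append 10 -> window=[11, 10] (not full yet)
step 3: append 4 -> window=[11, 10, 4] -> max=11
step 4: append 13 -> window=[10, 4, 13] -> max=13
step 5: append 22 -> window=[4, 13, 22] -> max=22
step 6: append 16 -> window=[13, 22, 16] -> max=22
step 7: append 15 -> window=[22, 16, 15] -> max=22
step 8: append 15 -> window=[16, 15, 15] -> max=16
step 9: append 6 -> window=[15, 15, 6] -> max=15
step 10: append 17 -> window=[15, 6, 17] -> max=17
step 11: append 18 -> window=[6, 17, 18] -> max=18
step 12: append 12 -> window=[17, 18, 12] -> max=18
Window #10 max = 18

Answer: 18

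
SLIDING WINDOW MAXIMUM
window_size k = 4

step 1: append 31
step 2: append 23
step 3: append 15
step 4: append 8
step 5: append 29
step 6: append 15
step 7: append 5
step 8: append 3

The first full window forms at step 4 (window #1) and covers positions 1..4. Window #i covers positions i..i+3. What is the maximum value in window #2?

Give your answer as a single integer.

step 1: append 31 -> window=[31] (not full yet)
step 2: append 23 -> window=[31, 23] (not full yet)
step 3: append 15 -> window=[31, 23, 15] (not full yet)
step 4: append 8 -> window=[31, 23, 15, 8] -> max=31
step 5: append 29 -> window=[23, 15, 8, 29] -> max=29
Window #2 max = 29

Answer: 29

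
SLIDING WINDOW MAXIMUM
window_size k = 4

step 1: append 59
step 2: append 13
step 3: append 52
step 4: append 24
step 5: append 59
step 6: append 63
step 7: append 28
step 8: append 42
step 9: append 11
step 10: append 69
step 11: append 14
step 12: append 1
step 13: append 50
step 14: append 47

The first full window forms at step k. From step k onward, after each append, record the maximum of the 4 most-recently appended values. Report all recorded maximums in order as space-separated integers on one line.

Answer: 59 59 63 63 63 63 69 69 69 69 50

Derivation:
step 1: append 59 -> window=[59] (not full yet)
step 2: append 13 -> window=[59, 13] (not full yet)
step 3: append 52 -> window=[59, 13, 52] (not full yet)
step 4: append 24 -> window=[59, 13, 52, 24] -> max=59
step 5: append 59 -> window=[13, 52, 24, 59] -> max=59
step 6: append 63 -> window=[52, 24, 59, 63] -> max=63
step 7: append 28 -> window=[24, 59, 63, 28] -> max=63
step 8: append 42 -> window=[59, 63, 28, 42] -> max=63
step 9: append 11 -> window=[63, 28, 42, 11] -> max=63
step 10: append 69 -> window=[28, 42, 11, 69] -> max=69
step 11: append 14 -> window=[42, 11, 69, 14] -> max=69
step 12: append 1 -> window=[11, 69, 14, 1] -> max=69
step 13: append 50 -> window=[69, 14, 1, 50] -> max=69
step 14: append 47 -> window=[14, 1, 50, 47] -> max=50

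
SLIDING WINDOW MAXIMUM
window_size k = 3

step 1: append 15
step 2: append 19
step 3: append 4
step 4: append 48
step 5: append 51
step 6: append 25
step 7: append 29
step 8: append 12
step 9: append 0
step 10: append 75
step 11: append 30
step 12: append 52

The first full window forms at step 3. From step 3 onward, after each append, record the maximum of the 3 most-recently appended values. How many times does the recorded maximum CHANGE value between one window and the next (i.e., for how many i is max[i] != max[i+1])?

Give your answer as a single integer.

Answer: 4

Derivation:
step 1: append 15 -> window=[15] (not full yet)
step 2: append 19 -> window=[15, 19] (not full yet)
step 3: append 4 -> window=[15, 19, 4] -> max=19
step 4: append 48 -> window=[19, 4, 48] -> max=48
step 5: append 51 -> window=[4, 48, 51] -> max=51
step 6: append 25 -> window=[48, 51, 25] -> max=51
step 7: append 29 -> window=[51, 25, 29] -> max=51
step 8: append 12 -> window=[25, 29, 12] -> max=29
step 9: append 0 -> window=[29, 12, 0] -> max=29
step 10: append 75 -> window=[12, 0, 75] -> max=75
step 11: append 30 -> window=[0, 75, 30] -> max=75
step 12: append 52 -> window=[75, 30, 52] -> max=75
Recorded maximums: 19 48 51 51 51 29 29 75 75 75
Changes between consecutive maximums: 4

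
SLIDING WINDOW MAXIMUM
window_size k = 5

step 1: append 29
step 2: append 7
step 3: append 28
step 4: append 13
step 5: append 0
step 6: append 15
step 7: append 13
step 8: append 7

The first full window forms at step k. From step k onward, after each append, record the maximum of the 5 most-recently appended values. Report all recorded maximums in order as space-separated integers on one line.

step 1: append 29 -> window=[29] (not full yet)
step 2: append 7 -> window=[29, 7] (not full yet)
step 3: append 28 -> window=[29, 7, 28] (not full yet)
step 4: append 13 -> window=[29, 7, 28, 13] (not full yet)
step 5: append 0 -> window=[29, 7, 28, 13, 0] -> max=29
step 6: append 15 -> window=[7, 28, 13, 0, 15] -> max=28
step 7: append 13 -> window=[28, 13, 0, 15, 13] -> max=28
step 8: append 7 -> window=[13, 0, 15, 13, 7] -> max=15

Answer: 29 28 28 15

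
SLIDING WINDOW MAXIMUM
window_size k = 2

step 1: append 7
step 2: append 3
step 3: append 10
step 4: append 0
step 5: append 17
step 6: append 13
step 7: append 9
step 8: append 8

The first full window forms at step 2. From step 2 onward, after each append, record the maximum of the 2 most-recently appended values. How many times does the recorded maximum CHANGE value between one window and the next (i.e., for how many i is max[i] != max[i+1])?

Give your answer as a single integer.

step 1: append 7 -> window=[7] (not full yet)
step 2: append 3 -> window=[7, 3] -> max=7
step 3: append 10 -> window=[3, 10] -> max=10
step 4: append 0 -> window=[10, 0] -> max=10
step 5: append 17 -> window=[0, 17] -> max=17
step 6: append 13 -> window=[17, 13] -> max=17
step 7: append 9 -> window=[13, 9] -> max=13
step 8: append 8 -> window=[9, 8] -> max=9
Recorded maximums: 7 10 10 17 17 13 9
Changes between consecutive maximums: 4

Answer: 4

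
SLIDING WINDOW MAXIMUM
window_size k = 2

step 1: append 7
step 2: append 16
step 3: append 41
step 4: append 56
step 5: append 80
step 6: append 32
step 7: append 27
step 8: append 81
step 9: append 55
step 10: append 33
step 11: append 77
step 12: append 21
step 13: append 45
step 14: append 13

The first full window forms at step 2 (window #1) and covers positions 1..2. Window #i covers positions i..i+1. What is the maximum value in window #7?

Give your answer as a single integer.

step 1: append 7 -> window=[7] (not full yet)
step 2: append 16 -> window=[7, 16] -> max=16
step 3: append 41 -> window=[16, 41] -> max=41
step 4: append 56 -> window=[41, 56] -> max=56
step 5: append 80 -> window=[56, 80] -> max=80
step 6: append 32 -> window=[80, 32] -> max=80
step 7: append 27 -> window=[32, 27] -> max=32
step 8: append 81 -> window=[27, 81] -> max=81
Window #7 max = 81

Answer: 81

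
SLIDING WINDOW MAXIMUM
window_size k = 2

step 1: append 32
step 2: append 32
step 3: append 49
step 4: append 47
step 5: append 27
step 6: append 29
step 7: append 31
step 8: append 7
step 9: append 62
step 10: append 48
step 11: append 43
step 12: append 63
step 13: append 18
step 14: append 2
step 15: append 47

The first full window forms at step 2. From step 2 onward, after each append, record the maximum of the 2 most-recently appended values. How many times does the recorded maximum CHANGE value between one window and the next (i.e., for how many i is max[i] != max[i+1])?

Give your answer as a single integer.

Answer: 9

Derivation:
step 1: append 32 -> window=[32] (not full yet)
step 2: append 32 -> window=[32, 32] -> max=32
step 3: append 49 -> window=[32, 49] -> max=49
step 4: append 47 -> window=[49, 47] -> max=49
step 5: append 27 -> window=[47, 27] -> max=47
step 6: append 29 -> window=[27, 29] -> max=29
step 7: append 31 -> window=[29, 31] -> max=31
step 8: append 7 -> window=[31, 7] -> max=31
step 9: append 62 -> window=[7, 62] -> max=62
step 10: append 48 -> window=[62, 48] -> max=62
step 11: append 43 -> window=[48, 43] -> max=48
step 12: append 63 -> window=[43, 63] -> max=63
step 13: append 18 -> window=[63, 18] -> max=63
step 14: append 2 -> window=[18, 2] -> max=18
step 15: append 47 -> window=[2, 47] -> max=47
Recorded maximums: 32 49 49 47 29 31 31 62 62 48 63 63 18 47
Changes between consecutive maximums: 9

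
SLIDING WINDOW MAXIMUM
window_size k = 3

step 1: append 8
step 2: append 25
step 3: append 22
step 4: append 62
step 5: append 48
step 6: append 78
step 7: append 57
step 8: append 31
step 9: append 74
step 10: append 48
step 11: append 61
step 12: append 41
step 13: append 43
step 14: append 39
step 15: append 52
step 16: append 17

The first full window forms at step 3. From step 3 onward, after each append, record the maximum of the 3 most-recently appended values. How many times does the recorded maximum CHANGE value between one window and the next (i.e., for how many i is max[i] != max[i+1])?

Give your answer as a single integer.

Answer: 6

Derivation:
step 1: append 8 -> window=[8] (not full yet)
step 2: append 25 -> window=[8, 25] (not full yet)
step 3: append 22 -> window=[8, 25, 22] -> max=25
step 4: append 62 -> window=[25, 22, 62] -> max=62
step 5: append 48 -> window=[22, 62, 48] -> max=62
step 6: append 78 -> window=[62, 48, 78] -> max=78
step 7: append 57 -> window=[48, 78, 57] -> max=78
step 8: append 31 -> window=[78, 57, 31] -> max=78
step 9: append 74 -> window=[57, 31, 74] -> max=74
step 10: append 48 -> window=[31, 74, 48] -> max=74
step 11: append 61 -> window=[74, 48, 61] -> max=74
step 12: append 41 -> window=[48, 61, 41] -> max=61
step 13: append 43 -> window=[61, 41, 43] -> max=61
step 14: append 39 -> window=[41, 43, 39] -> max=43
step 15: append 52 -> window=[43, 39, 52] -> max=52
step 16: append 17 -> window=[39, 52, 17] -> max=52
Recorded maximums: 25 62 62 78 78 78 74 74 74 61 61 43 52 52
Changes between consecutive maximums: 6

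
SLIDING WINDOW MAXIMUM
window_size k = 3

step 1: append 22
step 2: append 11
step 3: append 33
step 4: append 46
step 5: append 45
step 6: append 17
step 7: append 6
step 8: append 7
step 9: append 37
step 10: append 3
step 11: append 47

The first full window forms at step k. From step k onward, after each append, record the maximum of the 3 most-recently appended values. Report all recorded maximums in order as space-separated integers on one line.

step 1: append 22 -> window=[22] (not full yet)
step 2: append 11 -> window=[22, 11] (not full yet)
step 3: append 33 -> window=[22, 11, 33] -> max=33
step 4: append 46 -> window=[11, 33, 46] -> max=46
step 5: append 45 -> window=[33, 46, 45] -> max=46
step 6: append 17 -> window=[46, 45, 17] -> max=46
step 7: append 6 -> window=[45, 17, 6] -> max=45
step 8: append 7 -> window=[17, 6, 7] -> max=17
step 9: append 37 -> window=[6, 7, 37] -> max=37
step 10: append 3 -> window=[7, 37, 3] -> max=37
step 11: append 47 -> window=[37, 3, 47] -> max=47

Answer: 33 46 46 46 45 17 37 37 47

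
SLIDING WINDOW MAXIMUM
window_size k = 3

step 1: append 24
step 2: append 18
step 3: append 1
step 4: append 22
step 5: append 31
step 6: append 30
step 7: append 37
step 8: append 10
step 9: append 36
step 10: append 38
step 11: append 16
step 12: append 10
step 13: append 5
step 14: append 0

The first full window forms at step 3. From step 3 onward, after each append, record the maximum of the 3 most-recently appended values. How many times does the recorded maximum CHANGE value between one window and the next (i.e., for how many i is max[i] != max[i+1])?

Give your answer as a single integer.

Answer: 6

Derivation:
step 1: append 24 -> window=[24] (not full yet)
step 2: append 18 -> window=[24, 18] (not full yet)
step 3: append 1 -> window=[24, 18, 1] -> max=24
step 4: append 22 -> window=[18, 1, 22] -> max=22
step 5: append 31 -> window=[1, 22, 31] -> max=31
step 6: append 30 -> window=[22, 31, 30] -> max=31
step 7: append 37 -> window=[31, 30, 37] -> max=37
step 8: append 10 -> window=[30, 37, 10] -> max=37
step 9: append 36 -> window=[37, 10, 36] -> max=37
step 10: append 38 -> window=[10, 36, 38] -> max=38
step 11: append 16 -> window=[36, 38, 16] -> max=38
step 12: append 10 -> window=[38, 16, 10] -> max=38
step 13: append 5 -> window=[16, 10, 5] -> max=16
step 14: append 0 -> window=[10, 5, 0] -> max=10
Recorded maximums: 24 22 31 31 37 37 37 38 38 38 16 10
Changes between consecutive maximums: 6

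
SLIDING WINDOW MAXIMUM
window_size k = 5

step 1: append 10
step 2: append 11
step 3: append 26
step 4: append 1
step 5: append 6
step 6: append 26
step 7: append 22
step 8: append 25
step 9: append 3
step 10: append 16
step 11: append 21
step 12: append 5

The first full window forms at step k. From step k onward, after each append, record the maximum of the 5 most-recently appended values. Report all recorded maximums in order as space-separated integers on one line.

Answer: 26 26 26 26 26 26 25 25

Derivation:
step 1: append 10 -> window=[10] (not full yet)
step 2: append 11 -> window=[10, 11] (not full yet)
step 3: append 26 -> window=[10, 11, 26] (not full yet)
step 4: append 1 -> window=[10, 11, 26, 1] (not full yet)
step 5: append 6 -> window=[10, 11, 26, 1, 6] -> max=26
step 6: append 26 -> window=[11, 26, 1, 6, 26] -> max=26
step 7: append 22 -> window=[26, 1, 6, 26, 22] -> max=26
step 8: append 25 -> window=[1, 6, 26, 22, 25] -> max=26
step 9: append 3 -> window=[6, 26, 22, 25, 3] -> max=26
step 10: append 16 -> window=[26, 22, 25, 3, 16] -> max=26
step 11: append 21 -> window=[22, 25, 3, 16, 21] -> max=25
step 12: append 5 -> window=[25, 3, 16, 21, 5] -> max=25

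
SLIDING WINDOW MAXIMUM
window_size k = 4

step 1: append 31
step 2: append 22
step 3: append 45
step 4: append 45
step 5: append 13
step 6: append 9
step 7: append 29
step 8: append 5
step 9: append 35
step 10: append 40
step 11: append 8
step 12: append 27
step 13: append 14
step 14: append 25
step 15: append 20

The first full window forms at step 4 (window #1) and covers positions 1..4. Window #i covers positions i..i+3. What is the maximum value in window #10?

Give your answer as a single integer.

step 1: append 31 -> window=[31] (not full yet)
step 2: append 22 -> window=[31, 22] (not full yet)
step 3: append 45 -> window=[31, 22, 45] (not full yet)
step 4: append 45 -> window=[31, 22, 45, 45] -> max=45
step 5: append 13 -> window=[22, 45, 45, 13] -> max=45
step 6: append 9 -> window=[45, 45, 13, 9] -> max=45
step 7: append 29 -> window=[45, 13, 9, 29] -> max=45
step 8: append 5 -> window=[13, 9, 29, 5] -> max=29
step 9: append 35 -> window=[9, 29, 5, 35] -> max=35
step 10: append 40 -> window=[29, 5, 35, 40] -> max=40
step 11: append 8 -> window=[5, 35, 40, 8] -> max=40
step 12: append 27 -> window=[35, 40, 8, 27] -> max=40
step 13: append 14 -> window=[40, 8, 27, 14] -> max=40
Window #10 max = 40

Answer: 40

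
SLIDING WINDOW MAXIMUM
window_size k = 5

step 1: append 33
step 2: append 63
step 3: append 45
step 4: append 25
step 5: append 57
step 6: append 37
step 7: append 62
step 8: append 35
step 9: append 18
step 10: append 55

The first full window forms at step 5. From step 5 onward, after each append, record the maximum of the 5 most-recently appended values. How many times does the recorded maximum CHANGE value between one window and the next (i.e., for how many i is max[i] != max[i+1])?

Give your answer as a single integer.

step 1: append 33 -> window=[33] (not full yet)
step 2: append 63 -> window=[33, 63] (not full yet)
step 3: append 45 -> window=[33, 63, 45] (not full yet)
step 4: append 25 -> window=[33, 63, 45, 25] (not full yet)
step 5: append 57 -> window=[33, 63, 45, 25, 57] -> max=63
step 6: append 37 -> window=[63, 45, 25, 57, 37] -> max=63
step 7: append 62 -> window=[45, 25, 57, 37, 62] -> max=62
step 8: append 35 -> window=[25, 57, 37, 62, 35] -> max=62
step 9: append 18 -> window=[57, 37, 62, 35, 18] -> max=62
step 10: append 55 -> window=[37, 62, 35, 18, 55] -> max=62
Recorded maximums: 63 63 62 62 62 62
Changes between consecutive maximums: 1

Answer: 1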